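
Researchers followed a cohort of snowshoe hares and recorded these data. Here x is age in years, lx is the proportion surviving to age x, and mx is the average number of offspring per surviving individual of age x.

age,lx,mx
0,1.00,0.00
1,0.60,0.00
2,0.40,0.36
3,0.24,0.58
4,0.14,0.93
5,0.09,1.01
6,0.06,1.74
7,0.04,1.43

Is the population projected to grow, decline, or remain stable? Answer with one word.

declining

R0 = Σ lx·mx = 0 + 0 + 0.144 + 0.1392 + 0.1302 + 0.0909 + 0.1044 + 0.0572 = 0.6659
R0 < 1, so the population is declining.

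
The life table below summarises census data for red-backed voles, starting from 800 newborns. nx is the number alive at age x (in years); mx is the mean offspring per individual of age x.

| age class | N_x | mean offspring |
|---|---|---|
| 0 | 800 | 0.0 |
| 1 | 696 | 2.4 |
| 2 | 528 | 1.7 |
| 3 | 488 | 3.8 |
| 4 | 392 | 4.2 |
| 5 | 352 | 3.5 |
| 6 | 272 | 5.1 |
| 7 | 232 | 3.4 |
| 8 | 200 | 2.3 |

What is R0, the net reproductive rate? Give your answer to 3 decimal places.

12.421

lx = nx/n0 = nx/800: 1, 0.87, 0.66, 0.61, 0.49, 0.44, 0.34, 0.29, 0.25
lx·mx by age: 0, 2.088, 1.122, 2.318, 2.058, 1.54, 1.734, 0.986, 0.575
R0 = Σ lx·mx = 12.421 → 12.421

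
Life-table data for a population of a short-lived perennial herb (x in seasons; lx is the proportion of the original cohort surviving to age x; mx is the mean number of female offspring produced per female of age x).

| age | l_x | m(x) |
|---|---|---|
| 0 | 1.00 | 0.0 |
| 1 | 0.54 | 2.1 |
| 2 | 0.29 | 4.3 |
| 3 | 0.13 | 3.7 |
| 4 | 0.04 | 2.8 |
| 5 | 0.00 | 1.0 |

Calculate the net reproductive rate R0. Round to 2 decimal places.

lx·mx by age: 0, 1.134, 1.247, 0.481, 0.112, 0
R0 = Σ lx·mx = 2.974 → 2.97

2.97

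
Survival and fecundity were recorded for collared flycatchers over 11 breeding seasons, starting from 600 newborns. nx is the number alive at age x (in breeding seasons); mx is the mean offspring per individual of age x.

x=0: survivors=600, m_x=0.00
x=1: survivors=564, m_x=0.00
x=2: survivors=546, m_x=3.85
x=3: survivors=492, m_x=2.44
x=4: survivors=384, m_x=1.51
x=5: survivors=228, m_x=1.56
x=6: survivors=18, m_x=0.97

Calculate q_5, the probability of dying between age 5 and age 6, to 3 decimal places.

lx = nx/n0 = nx/600: 1, 0.94, 0.91, 0.82, 0.64, 0.38, 0.03
q_5 = (l_5 − l_6) / l_5 = (0.38 − 0.03) / 0.38
     = 0.35 / 0.38 = 0.921053… → 0.921

0.921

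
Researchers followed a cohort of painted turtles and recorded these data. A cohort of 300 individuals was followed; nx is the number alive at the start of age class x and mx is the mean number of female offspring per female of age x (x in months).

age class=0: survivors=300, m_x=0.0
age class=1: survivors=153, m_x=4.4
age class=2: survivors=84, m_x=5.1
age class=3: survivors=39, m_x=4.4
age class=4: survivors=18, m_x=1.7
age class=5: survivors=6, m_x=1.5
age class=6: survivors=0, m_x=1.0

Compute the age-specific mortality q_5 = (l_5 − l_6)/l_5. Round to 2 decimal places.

lx = nx/n0 = nx/300: 1, 0.51, 0.28, 0.13, 0.06, 0.02, 0
q_5 = (l_5 − l_6) / l_5 = (0.02 − 0) / 0.02
     = 0.02 / 0.02 = 1 → 1.00

1.00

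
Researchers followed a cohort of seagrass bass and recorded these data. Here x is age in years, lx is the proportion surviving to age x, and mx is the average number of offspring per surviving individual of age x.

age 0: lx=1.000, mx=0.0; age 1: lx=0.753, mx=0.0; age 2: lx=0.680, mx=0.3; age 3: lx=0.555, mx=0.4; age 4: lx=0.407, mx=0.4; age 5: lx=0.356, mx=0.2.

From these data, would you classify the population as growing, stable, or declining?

declining

R0 = Σ lx·mx = 0 + 0 + 0.204 + 0.222 + 0.1628 + 0.0712 = 0.66
R0 < 1, so the population is declining.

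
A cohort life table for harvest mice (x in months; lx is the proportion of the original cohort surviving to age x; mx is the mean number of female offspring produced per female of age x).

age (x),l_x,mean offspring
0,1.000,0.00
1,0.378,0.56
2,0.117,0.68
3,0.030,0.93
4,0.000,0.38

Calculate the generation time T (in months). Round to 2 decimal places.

lx·mx: 0, 0.21168, 0.07956, 0.0279, 0 → R0 = 0.31914
x·lx·mx: 0, 0.21168, 0.15912, 0.0837, 0 → Σ = 0.4545
T = 0.4545 / 0.31914 = 1.42414… → 1.42

1.42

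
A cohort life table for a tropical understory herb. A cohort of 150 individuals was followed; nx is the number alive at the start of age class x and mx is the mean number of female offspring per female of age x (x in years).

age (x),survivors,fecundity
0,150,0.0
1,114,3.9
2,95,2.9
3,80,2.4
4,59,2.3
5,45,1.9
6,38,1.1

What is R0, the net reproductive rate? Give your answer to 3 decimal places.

lx = nx/n0 = nx/150: 1, 0.76, 0.63333…, 0.53333…, 0.39333…, 0.3, 0.25333…
lx·mx by age: 0, 2.964, 1.836667…, 1.28…, 0.904667…, 0.57, 0.278667…
R0 = Σ lx·mx = 7.834… → 7.834

7.834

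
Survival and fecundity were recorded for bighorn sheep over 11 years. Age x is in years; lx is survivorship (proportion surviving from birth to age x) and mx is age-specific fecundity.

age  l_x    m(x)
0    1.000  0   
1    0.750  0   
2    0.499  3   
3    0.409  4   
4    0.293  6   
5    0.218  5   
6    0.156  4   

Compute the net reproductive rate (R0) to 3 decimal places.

6.605

lx·mx by age: 0, 0, 1.497, 1.636, 1.758, 1.09, 0.624
R0 = Σ lx·mx = 6.605 → 6.605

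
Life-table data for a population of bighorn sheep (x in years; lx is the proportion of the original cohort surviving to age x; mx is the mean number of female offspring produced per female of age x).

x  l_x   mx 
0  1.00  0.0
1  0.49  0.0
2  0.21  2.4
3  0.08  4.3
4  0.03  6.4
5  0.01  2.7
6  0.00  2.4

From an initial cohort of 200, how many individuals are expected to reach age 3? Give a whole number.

16

Expected survivors = N0 · l_3 = 200 × 0.08 = 16 → 16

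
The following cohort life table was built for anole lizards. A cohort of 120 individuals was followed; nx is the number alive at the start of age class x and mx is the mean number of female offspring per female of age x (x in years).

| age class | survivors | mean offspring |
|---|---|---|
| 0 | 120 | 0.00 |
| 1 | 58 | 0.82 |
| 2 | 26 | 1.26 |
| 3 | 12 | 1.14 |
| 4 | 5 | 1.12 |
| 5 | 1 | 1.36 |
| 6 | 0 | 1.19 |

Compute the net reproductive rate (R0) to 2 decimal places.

lx = nx/n0 = nx/120: 1, 0.48333…, 0.21667…, 0.1, 0.04167…, 0.00833…, 0
lx·mx by age: 0, 0.396333…, 0.273…, 0.114, 0.046667…, 0.011333…, 0
R0 = Σ lx·mx = 0.841333… → 0.84

0.84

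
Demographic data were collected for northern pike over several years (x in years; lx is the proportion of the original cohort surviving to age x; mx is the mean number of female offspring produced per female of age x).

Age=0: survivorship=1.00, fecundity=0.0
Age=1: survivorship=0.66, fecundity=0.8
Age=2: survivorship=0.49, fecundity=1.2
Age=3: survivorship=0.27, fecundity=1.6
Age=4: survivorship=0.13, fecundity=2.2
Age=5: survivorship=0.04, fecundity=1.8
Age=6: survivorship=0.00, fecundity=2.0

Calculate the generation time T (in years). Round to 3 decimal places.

2.363

lx·mx: 0, 0.528, 0.588, 0.432, 0.286, 0.072, 0 → R0 = 1.906
x·lx·mx: 0, 0.528, 1.176, 1.296, 1.144, 0.36, 0 → Σ = 4.504
T = 4.504 / 1.906 = 2.363064… → 2.363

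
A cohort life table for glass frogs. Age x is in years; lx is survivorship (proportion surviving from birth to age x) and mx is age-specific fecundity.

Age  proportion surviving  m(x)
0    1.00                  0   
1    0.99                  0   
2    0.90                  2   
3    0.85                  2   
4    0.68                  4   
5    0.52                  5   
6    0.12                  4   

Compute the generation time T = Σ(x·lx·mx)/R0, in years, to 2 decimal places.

lx·mx: 0, 0, 1.8, 1.7, 2.72, 2.6, 0.48 → R0 = 9.3
x·lx·mx: 0, 0, 3.6, 5.1, 10.88, 13, 2.88 → Σ = 35.46
T = 35.46 / 9.3 = 3.812903… → 3.81

3.81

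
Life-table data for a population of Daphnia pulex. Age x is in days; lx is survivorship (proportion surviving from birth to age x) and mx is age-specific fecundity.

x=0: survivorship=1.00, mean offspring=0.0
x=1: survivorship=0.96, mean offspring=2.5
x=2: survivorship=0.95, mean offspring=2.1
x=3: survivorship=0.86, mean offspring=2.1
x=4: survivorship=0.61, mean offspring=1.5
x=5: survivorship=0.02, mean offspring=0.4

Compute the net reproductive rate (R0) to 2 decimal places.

7.12

lx·mx by age: 0, 2.4, 1.995, 1.806, 0.915, 0.008
R0 = Σ lx·mx = 7.124 → 7.12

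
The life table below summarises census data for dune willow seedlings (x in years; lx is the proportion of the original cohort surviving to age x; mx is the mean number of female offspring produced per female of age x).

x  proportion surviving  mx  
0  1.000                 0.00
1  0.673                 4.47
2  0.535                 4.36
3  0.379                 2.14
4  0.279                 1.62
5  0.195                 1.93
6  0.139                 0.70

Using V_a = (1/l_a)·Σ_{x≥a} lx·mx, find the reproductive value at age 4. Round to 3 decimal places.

3.318

lx·mx for x ≥ 4: 0.45198, 0.37635, 0.0973 → sum = 0.92563
V_4 = 0.92563 / l_4 = 0.92563 / 0.279 = 3.31767… → 3.318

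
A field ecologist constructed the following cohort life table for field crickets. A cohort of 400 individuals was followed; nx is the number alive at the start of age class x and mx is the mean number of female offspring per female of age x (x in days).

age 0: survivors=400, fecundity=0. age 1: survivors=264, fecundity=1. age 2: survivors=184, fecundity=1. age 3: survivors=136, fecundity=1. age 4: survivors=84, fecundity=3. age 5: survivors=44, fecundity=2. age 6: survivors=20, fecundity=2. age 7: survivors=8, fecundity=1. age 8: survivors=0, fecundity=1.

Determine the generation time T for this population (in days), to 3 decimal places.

lx = nx/n0 = nx/400: 1, 0.66, 0.46, 0.34, 0.21, 0.11, 0.05, 0.02, 0
lx·mx: 0, 0.66, 0.46, 0.34, 0.63, 0.22, 0.1, 0.02, 0 → R0 = 2.43
x·lx·mx: 0, 0.66, 0.92, 1.02, 2.52, 1.1, 0.6, 0.14, 0 → Σ = 6.96
T = 6.96 / 2.43 = 2.864198… → 2.864

2.864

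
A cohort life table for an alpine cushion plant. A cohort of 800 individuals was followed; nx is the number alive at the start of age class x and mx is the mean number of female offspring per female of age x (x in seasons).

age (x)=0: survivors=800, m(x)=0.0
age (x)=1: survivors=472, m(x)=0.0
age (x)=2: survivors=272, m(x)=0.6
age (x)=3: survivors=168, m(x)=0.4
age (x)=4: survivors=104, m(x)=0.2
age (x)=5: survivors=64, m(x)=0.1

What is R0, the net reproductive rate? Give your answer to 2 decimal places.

lx = nx/n0 = nx/800: 1, 0.59, 0.34, 0.21, 0.13, 0.08
lx·mx by age: 0, 0, 0.204, 0.084, 0.026, 0.008
R0 = Σ lx·mx = 0.322 → 0.32

0.32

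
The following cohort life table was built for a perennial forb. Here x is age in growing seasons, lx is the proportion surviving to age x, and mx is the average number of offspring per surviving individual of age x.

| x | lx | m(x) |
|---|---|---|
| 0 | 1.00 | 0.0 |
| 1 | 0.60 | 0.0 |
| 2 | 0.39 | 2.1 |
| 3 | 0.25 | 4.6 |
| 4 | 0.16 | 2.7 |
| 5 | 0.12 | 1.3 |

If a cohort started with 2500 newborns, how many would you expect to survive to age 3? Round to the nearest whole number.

Expected survivors = N0 · l_3 = 2500 × 0.25 = 625 → 625

625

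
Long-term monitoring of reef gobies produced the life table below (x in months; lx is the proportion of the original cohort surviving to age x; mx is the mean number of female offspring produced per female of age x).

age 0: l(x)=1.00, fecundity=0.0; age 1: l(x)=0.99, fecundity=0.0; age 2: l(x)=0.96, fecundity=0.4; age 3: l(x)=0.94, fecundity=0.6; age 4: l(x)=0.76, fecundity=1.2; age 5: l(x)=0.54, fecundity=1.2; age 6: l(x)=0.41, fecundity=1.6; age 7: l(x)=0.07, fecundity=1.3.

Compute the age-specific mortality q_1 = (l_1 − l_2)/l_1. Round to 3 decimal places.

q_1 = (l_1 − l_2) / l_1 = (0.99 − 0.96) / 0.99
     = 0.03 / 0.99 = 0.030303… → 0.030

0.030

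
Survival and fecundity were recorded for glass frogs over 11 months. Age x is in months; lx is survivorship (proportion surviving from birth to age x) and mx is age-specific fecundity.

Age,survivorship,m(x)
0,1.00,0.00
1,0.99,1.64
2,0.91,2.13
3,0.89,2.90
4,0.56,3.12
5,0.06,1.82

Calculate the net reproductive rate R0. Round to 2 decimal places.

8.00

lx·mx by age: 0, 1.6236, 1.9383, 2.581, 1.7472, 0.1092
R0 = Σ lx·mx = 7.9993 → 8.00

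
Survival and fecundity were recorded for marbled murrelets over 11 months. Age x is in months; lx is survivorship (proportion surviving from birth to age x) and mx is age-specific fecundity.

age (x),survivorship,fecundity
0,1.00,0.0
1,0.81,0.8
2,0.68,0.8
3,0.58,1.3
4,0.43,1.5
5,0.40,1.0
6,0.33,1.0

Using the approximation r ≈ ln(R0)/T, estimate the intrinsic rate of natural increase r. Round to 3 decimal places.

R0 = Σ lx·mx = 0 + 0.648 + 0.544 + 0.754 + 0.645 + 0.4 + 0.33 = 3.321
Σ x·lx·mx = 10.558; T = 10.558/3.321 = 3.17916…
r ≈ ln(R0)/T = ln(3.321)/3.17916… = 0.37754… → 0.378

0.378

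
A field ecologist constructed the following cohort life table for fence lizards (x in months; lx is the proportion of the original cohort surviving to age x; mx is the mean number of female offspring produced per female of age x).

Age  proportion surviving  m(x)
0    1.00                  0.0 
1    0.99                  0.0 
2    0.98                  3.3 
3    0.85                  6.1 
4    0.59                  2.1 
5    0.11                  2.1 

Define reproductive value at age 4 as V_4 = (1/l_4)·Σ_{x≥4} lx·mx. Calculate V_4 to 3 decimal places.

2.492

lx·mx for x ≥ 4: 1.239, 0.231 → sum = 1.47
V_4 = 1.47 / l_4 = 1.47 / 0.59 = 2.491525… → 2.492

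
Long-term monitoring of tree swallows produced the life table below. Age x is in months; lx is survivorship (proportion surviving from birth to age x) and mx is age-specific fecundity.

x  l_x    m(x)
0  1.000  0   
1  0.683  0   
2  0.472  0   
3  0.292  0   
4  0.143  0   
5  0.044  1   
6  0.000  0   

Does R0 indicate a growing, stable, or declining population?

declining

R0 = Σ lx·mx = 0 + 0 + 0 + 0 + 0 + 0.044 + 0 = 0.044
R0 < 1, so the population is declining.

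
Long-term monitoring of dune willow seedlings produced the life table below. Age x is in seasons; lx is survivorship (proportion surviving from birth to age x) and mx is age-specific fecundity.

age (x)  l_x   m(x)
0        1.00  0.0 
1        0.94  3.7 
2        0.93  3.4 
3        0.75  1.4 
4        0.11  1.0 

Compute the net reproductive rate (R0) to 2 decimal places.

lx·mx by age: 0, 3.478, 3.162, 1.05, 0.11
R0 = Σ lx·mx = 7.8 → 7.80

7.80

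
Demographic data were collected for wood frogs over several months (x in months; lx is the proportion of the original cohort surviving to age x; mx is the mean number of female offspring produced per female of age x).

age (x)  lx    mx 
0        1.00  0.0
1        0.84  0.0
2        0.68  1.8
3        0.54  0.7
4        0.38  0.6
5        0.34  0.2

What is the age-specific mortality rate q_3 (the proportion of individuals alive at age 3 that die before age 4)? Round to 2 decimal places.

q_3 = (l_3 − l_4) / l_3 = (0.54 − 0.38) / 0.54
     = 0.16 / 0.54 = 0.296296… → 0.30

0.30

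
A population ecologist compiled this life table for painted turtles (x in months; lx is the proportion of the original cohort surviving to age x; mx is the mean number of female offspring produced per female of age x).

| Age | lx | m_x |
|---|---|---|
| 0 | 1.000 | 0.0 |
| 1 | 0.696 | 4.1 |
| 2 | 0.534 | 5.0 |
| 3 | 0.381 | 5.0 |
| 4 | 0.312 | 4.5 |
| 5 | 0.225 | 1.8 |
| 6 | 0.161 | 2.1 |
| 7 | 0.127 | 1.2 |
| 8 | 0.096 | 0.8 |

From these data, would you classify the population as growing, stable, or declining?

growing

R0 = Σ lx·mx = 0 + 2.8536 + 2.67 + 1.905 + 1.404 + 0.405 + 0.3381 + 0.1524 + 0.0768 = 9.8049
R0 > 1, so the population is growing.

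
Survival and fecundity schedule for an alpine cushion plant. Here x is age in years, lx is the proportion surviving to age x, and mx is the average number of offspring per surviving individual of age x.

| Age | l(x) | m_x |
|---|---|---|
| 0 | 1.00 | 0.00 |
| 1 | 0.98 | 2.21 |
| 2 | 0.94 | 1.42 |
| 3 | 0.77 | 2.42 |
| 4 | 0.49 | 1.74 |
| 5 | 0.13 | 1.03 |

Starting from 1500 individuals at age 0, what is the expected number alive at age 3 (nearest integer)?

1155

Expected survivors = N0 · l_3 = 1500 × 0.77 = 1155 → 1155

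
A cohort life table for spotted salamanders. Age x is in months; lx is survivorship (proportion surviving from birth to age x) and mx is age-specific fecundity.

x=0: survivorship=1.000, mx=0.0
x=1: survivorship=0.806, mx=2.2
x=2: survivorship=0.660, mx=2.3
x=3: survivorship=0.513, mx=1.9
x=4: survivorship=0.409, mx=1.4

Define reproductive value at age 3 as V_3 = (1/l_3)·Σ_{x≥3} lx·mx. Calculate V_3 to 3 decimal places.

lx·mx for x ≥ 3: 0.9747, 0.5726 → sum = 1.5473
V_3 = 1.5473 / l_3 = 1.5473 / 0.513 = 3.016179… → 3.016

3.016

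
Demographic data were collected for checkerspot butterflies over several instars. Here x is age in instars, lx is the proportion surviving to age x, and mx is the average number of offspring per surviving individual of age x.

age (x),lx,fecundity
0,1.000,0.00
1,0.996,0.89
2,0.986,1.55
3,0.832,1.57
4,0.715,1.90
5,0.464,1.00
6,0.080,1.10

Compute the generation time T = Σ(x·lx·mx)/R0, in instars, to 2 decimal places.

lx·mx: 0, 0.88644, 1.5283, 1.30624, 1.3585, 0.464, 0.088 → R0 = 5.63148
x·lx·mx: 0, 0.88644, 3.0566, 3.91872, 5.434, 2.32, 0.528 → Σ = 16.14376
T = 16.14376 / 5.63148 = 2.866699… → 2.87

2.87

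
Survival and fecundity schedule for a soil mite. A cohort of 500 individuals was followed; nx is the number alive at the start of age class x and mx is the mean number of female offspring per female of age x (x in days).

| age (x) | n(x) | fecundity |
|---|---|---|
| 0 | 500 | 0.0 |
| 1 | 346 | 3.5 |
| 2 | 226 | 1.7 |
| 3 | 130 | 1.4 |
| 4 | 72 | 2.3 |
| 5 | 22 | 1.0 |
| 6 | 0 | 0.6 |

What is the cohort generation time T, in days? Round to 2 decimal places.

1.68

lx = nx/n0 = nx/500: 1, 0.692, 0.452, 0.26, 0.144, 0.044, 0
lx·mx: 0, 2.422, 0.7684, 0.364, 0.3312, 0.044, 0 → R0 = 3.9296
x·lx·mx: 0, 2.422, 1.5368, 1.092, 1.3248, 0.22, 0 → Σ = 6.5956
T = 6.5956 / 3.9296 = 1.678441… → 1.68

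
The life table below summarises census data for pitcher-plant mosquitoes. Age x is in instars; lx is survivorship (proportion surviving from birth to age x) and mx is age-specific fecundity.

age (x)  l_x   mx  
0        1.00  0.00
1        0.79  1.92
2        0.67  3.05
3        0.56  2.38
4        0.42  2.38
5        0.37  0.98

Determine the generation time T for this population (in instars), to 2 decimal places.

2.46

lx·mx: 0, 1.5168, 2.0435, 1.3328, 0.9996, 0.3626 → R0 = 6.2553
x·lx·mx: 0, 1.5168, 4.087, 3.9984, 3.9984, 1.813 → Σ = 15.4136
T = 15.4136 / 6.2553 = 2.464086… → 2.46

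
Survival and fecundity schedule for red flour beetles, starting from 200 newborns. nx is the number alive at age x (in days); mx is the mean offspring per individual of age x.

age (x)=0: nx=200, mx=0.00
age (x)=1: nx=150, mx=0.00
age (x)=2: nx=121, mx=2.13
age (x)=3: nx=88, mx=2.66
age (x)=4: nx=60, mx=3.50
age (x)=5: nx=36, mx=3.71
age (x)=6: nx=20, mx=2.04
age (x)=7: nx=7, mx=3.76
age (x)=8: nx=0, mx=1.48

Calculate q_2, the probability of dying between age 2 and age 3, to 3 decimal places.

0.273

lx = nx/n0 = nx/200: 1, 0.75, 0.605, 0.44, 0.3, 0.18, 0.1, 0.035, 0
q_2 = (l_2 − l_3) / l_2 = (0.605 − 0.44) / 0.605
     = 0.165 / 0.605 = 0.272727… → 0.273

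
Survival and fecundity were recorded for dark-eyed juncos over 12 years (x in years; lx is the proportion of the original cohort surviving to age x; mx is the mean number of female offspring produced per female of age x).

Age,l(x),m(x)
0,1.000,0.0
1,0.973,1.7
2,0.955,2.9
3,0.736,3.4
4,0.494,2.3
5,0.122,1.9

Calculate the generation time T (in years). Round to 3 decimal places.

2.460

lx·mx: 0, 1.6541, 2.7695, 2.5024, 1.1362, 0.2318 → R0 = 8.294
x·lx·mx: 0, 1.6541, 5.539, 7.5072, 4.5448, 1.159 → Σ = 20.4041
T = 20.4041 / 8.294 = 2.460104… → 2.460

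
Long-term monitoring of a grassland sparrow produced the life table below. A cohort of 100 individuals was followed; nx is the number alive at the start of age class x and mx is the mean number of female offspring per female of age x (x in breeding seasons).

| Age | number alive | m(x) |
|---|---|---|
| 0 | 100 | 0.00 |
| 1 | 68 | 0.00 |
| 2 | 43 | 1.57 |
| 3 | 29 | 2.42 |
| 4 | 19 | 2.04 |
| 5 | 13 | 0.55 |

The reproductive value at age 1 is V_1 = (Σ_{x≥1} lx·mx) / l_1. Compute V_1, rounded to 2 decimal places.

2.70

lx = nx/n0 = nx/100: 1, 0.68, 0.43, 0.29, 0.19, 0.13
lx·mx for x ≥ 1: 0, 0.6751, 0.7018, 0.3876, 0.0715 → sum = 1.836
V_1 = 1.836 / l_1 = 1.836 / 0.68 = 2.7 → 2.70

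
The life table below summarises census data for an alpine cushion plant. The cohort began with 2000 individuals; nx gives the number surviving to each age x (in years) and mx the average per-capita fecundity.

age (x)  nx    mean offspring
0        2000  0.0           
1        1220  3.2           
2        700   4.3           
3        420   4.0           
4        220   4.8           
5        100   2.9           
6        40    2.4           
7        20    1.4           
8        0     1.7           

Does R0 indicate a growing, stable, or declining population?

growing

lx = nx/n0 = nx/2000: 1, 0.61, 0.35, 0.21, 0.11, 0.05, 0.02, 0.01, 0
R0 = Σ lx·mx = 0 + 1.952 + 1.505 + 0.84 + 0.528 + 0.145 + 0.048 + 0.014 + 0 = 5.032
R0 > 1, so the population is growing.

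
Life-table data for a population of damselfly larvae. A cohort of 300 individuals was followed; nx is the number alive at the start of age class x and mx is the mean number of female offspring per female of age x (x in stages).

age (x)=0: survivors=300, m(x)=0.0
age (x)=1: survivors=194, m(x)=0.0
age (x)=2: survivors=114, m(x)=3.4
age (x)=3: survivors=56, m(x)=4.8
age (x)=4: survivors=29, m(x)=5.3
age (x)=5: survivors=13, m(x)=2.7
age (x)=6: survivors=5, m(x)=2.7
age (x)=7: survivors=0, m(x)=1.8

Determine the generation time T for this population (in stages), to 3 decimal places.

lx = nx/n0 = nx/300: 1, 0.64667…, 0.38, 0.18667…, 0.09667…, 0.04333…, 0.01667…, 0
lx·mx: 0, 0, 1.292, 0.896…, 0.512333…, 0.117…, 0.045…, 0 → R0 = 2.862333…
x·lx·mx: 0, 0, 2.584, 2.688…, 2.049333…, 0.585…, 0.27…, 0 → Σ = 8.176333…
T = 8.176333… / 2.862333… = 2.856527… → 2.857

2.857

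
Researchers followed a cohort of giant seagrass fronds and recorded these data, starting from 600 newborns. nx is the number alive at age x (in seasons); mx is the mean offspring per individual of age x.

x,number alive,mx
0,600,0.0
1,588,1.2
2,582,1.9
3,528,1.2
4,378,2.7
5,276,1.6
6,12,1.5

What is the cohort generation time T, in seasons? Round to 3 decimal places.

lx = nx/n0 = nx/600: 1, 0.98, 0.97, 0.88, 0.63, 0.46, 0.02
lx·mx: 0, 1.176, 1.843, 1.056, 1.701, 0.736, 0.03 → R0 = 6.542
x·lx·mx: 0, 1.176, 3.686, 3.168, 6.804, 3.68, 0.18 → Σ = 18.694
T = 18.694 / 6.542 = 2.857536… → 2.858

2.858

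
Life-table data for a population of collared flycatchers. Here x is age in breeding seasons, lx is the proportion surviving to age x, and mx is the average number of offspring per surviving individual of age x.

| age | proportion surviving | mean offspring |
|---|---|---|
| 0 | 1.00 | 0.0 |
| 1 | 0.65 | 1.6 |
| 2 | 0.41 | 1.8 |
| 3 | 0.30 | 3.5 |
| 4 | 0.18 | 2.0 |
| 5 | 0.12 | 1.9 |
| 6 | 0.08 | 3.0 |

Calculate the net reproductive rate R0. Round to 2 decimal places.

3.66

lx·mx by age: 0, 1.04, 0.738, 1.05, 0.36, 0.228, 0.24
R0 = Σ lx·mx = 3.656 → 3.66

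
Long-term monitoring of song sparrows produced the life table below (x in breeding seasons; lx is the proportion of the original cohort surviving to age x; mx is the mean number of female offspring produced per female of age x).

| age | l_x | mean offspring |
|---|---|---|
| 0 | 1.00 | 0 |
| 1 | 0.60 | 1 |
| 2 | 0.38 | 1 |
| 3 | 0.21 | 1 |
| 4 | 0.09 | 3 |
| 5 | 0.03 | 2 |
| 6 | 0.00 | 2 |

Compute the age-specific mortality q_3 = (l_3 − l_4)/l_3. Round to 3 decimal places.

0.571

q_3 = (l_3 − l_4) / l_3 = (0.21 − 0.09) / 0.21
     = 0.12 / 0.21 = 0.571429… → 0.571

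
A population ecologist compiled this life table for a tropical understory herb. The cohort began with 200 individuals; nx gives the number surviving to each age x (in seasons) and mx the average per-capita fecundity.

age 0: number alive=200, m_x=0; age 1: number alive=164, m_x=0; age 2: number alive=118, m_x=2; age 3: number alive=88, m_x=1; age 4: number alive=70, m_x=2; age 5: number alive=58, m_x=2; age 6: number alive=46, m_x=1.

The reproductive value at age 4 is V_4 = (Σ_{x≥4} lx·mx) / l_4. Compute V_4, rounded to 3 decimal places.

lx = nx/n0 = nx/200: 1, 0.82, 0.59, 0.44, 0.35, 0.29, 0.23
lx·mx for x ≥ 4: 0.7, 0.58, 0.23 → sum = 1.51
V_4 = 1.51 / l_4 = 1.51 / 0.35 = 4.314286… → 4.314

4.314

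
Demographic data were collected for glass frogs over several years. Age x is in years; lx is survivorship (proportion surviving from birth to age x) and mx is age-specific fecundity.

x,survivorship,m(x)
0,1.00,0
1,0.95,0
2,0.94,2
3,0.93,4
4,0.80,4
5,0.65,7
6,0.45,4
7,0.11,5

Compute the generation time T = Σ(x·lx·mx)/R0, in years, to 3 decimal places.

4.148

lx·mx: 0, 0, 1.88, 3.72, 3.2, 4.55, 1.8, 0.55 → R0 = 15.7
x·lx·mx: 0, 0, 3.76, 11.16, 12.8, 22.75, 10.8, 3.85 → Σ = 65.12
T = 65.12 / 15.7 = 4.147771… → 4.148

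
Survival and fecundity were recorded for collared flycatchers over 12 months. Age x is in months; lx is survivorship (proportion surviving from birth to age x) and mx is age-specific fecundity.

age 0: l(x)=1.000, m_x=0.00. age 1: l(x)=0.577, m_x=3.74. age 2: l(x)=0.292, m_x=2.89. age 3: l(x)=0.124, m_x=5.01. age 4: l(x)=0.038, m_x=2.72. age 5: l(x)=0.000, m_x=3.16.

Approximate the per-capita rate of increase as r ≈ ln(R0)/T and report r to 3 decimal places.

R0 = Σ lx·mx = 0 + 2.15798 + 0.84388 + 0.62124 + 0.10336 + 0 = 3.72646
Σ x·lx·mx = 6.1229; T = 6.1229/3.72646 = 1.64309…
r ≈ ln(R0)/T = ln(3.72646)/1.64309… = 0.8006… → 0.801

0.801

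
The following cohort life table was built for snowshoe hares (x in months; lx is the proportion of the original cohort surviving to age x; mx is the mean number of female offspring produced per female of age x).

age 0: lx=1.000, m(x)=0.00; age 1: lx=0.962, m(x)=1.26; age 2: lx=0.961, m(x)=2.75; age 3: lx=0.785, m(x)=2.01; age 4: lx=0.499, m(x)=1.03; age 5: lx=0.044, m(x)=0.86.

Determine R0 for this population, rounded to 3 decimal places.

5.985

lx·mx by age: 0, 1.21212, 2.64275, 1.57785, 0.51397, 0.03784
R0 = Σ lx·mx = 5.98453 → 5.985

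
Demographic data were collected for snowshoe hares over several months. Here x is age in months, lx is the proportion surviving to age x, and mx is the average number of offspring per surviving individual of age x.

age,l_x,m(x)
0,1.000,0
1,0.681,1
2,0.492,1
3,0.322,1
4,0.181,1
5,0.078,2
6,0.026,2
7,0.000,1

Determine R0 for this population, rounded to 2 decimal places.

lx·mx by age: 0, 0.681, 0.492, 0.322, 0.181, 0.156, 0.052, 0
R0 = Σ lx·mx = 1.884 → 1.88

1.88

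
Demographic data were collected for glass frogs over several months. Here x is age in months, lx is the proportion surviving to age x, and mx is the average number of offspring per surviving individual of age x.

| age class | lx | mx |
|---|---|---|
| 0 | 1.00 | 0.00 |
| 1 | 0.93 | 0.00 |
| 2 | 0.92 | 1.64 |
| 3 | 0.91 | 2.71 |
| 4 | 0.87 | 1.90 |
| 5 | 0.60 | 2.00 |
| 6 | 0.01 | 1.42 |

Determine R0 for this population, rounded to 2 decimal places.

6.84

lx·mx by age: 0, 0, 1.5088, 2.4661, 1.653, 1.2, 0.0142
R0 = Σ lx·mx = 6.8421 → 6.84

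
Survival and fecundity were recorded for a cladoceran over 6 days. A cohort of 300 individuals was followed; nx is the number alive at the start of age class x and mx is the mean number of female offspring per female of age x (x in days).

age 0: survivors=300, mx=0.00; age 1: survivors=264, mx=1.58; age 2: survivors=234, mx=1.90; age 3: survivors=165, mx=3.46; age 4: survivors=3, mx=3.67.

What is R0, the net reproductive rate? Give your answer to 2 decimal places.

4.81

lx = nx/n0 = nx/300: 1, 0.88, 0.78, 0.55, 0.01
lx·mx by age: 0, 1.3904, 1.482, 1.903, 0.0367
R0 = Σ lx·mx = 4.8121 → 4.81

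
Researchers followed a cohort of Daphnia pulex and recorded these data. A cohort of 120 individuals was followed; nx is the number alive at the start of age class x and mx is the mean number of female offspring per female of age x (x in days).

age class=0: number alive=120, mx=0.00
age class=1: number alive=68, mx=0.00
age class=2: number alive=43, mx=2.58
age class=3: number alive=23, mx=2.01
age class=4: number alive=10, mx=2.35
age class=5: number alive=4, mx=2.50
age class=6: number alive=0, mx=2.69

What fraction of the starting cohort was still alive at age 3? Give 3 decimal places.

l_3 = n_3/n_0 = 23/120 = 0.191667… → 0.192

0.192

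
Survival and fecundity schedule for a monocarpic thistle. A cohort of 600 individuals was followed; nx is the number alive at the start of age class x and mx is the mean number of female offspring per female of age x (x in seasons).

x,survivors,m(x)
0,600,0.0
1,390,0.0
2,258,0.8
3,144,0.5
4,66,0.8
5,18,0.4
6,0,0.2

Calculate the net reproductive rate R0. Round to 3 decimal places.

0.564

lx = nx/n0 = nx/600: 1, 0.65, 0.43, 0.24, 0.11, 0.03, 0
lx·mx by age: 0, 0, 0.344, 0.12, 0.088, 0.012, 0
R0 = Σ lx·mx = 0.564 → 0.564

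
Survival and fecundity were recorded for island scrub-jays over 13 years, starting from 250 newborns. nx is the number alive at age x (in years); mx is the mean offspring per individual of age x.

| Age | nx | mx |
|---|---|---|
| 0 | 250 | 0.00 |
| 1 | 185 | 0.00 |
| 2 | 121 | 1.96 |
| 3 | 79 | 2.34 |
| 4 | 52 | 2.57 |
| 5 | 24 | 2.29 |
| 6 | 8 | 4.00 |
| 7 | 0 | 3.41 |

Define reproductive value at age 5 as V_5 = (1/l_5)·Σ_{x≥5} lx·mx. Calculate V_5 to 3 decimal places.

lx = nx/n0 = nx/250: 1, 0.74, 0.484, 0.316, 0.208, 0.096, 0.032, 0
lx·mx for x ≥ 5: 0.21984, 0.128, 0 → sum = 0.34784
V_5 = 0.34784 / l_5 = 0.34784 / 0.096 = 3.623333… → 3.623

3.623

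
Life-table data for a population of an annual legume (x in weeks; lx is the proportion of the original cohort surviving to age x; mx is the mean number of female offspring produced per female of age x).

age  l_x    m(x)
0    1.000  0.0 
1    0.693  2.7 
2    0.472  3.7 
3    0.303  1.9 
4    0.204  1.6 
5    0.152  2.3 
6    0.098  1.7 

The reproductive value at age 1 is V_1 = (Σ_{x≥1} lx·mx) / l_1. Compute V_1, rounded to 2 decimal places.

7.27

lx·mx for x ≥ 1: 1.8711, 1.7464, 0.5757, 0.3264, 0.3496, 0.1666 → sum = 5.0358
V_1 = 5.0358 / l_1 = 5.0358 / 0.693 = 7.266667… → 7.27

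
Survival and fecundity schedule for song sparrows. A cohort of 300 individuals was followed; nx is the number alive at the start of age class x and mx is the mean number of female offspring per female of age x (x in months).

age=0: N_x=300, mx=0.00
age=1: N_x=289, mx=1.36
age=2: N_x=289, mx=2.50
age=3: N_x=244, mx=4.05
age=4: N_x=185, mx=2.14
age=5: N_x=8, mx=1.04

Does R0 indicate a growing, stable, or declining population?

lx = nx/n0 = nx/300: 1, 0.96333…, 0.96333…, 0.81333…, 0.61667…, 0.02667…
R0 = Σ lx·mx = 0 + 1.310133… + 2.408333… + 3.294… + 1.319667… + 0.027733… = 8.359867…
R0 > 1, so the population is growing.

growing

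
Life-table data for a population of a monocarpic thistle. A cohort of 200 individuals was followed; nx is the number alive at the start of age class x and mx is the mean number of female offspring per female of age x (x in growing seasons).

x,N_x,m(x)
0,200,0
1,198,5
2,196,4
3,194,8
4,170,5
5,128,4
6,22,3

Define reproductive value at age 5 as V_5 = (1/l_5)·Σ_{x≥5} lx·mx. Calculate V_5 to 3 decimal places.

4.516

lx = nx/n0 = nx/200: 1, 0.99, 0.98, 0.97, 0.85, 0.64, 0.11
lx·mx for x ≥ 5: 2.56, 0.33 → sum = 2.89
V_5 = 2.89 / l_5 = 2.89 / 0.64 = 4.515625 → 4.516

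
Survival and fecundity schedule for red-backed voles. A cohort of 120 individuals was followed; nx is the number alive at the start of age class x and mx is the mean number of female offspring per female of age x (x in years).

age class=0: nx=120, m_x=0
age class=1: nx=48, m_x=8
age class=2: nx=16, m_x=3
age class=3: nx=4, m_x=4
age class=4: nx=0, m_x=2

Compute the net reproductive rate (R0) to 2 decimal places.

lx = nx/n0 = nx/120: 1, 0.4, 0.13333…, 0.03333…, 0
lx·mx by age: 0, 3.2, 0.4…, 0.133333…, 0
R0 = Σ lx·mx = 3.733333… → 3.73

3.73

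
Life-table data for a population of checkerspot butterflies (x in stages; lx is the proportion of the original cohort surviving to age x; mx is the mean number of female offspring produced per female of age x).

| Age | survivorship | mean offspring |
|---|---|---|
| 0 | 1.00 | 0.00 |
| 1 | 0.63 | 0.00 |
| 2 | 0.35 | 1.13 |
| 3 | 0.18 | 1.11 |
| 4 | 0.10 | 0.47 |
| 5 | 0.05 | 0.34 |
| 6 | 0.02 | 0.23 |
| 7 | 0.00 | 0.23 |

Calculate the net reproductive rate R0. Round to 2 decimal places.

lx·mx by age: 0, 0, 0.3955, 0.1998, 0.047, 0.017, 0.0046, 0
R0 = Σ lx·mx = 0.6639 → 0.66

0.66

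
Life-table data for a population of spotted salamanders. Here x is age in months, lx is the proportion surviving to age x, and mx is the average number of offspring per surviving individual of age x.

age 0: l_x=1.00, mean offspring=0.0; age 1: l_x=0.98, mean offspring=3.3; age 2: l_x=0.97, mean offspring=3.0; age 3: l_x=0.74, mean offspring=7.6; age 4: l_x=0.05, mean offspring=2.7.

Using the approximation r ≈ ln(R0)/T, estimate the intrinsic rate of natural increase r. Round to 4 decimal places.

R0 = Σ lx·mx = 0 + 3.234 + 2.91 + 5.624 + 0.135 = 11.903
Σ x·lx·mx = 26.466; T = 26.466/11.903 = 2.22347…
r ≈ ln(R0)/T = ln(11.903)/2.22347… = 1.113929… → 1.1139

1.1139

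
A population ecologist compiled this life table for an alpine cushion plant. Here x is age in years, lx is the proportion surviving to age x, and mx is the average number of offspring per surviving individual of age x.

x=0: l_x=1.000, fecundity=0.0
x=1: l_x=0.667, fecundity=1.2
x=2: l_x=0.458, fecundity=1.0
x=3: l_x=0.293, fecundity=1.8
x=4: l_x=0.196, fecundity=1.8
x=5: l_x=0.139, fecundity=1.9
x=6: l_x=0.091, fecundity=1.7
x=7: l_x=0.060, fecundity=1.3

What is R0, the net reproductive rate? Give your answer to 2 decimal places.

2.64

lx·mx by age: 0, 0.8004, 0.458, 0.5274, 0.3528, 0.2641, 0.1547, 0.078
R0 = Σ lx·mx = 2.6354 → 2.64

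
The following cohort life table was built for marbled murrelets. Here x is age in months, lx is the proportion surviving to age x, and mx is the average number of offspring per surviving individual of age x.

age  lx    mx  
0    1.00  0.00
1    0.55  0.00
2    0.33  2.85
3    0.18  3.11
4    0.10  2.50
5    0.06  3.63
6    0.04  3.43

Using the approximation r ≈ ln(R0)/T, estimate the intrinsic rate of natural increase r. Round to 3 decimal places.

0.242

R0 = Σ lx·mx = 0 + 0 + 0.9405 + 0.5598 + 0.25 + 0.2178 + 0.1372 = 2.1053
Σ x·lx·mx = 6.4726; T = 6.4726/2.1053 = 3.07443…
r ≈ ln(R0)/T = ln(2.1053)/3.07443… = 0.24214… → 0.242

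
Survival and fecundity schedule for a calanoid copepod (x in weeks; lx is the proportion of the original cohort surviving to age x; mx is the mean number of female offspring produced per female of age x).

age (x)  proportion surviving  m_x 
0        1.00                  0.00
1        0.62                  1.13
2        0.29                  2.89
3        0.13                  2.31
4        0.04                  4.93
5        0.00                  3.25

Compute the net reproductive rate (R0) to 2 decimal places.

2.04

lx·mx by age: 0, 0.7006, 0.8381, 0.3003, 0.1972, 0
R0 = Σ lx·mx = 2.0362 → 2.04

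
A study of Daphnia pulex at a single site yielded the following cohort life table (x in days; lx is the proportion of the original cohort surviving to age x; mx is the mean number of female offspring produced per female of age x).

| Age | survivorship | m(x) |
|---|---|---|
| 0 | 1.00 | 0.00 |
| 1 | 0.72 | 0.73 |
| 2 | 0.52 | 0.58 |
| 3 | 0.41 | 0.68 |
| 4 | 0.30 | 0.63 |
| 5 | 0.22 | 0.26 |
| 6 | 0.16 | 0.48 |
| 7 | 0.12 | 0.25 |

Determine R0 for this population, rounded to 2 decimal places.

1.46

lx·mx by age: 0, 0.5256, 0.3016, 0.2788, 0.189, 0.0572, 0.0768, 0.03
R0 = Σ lx·mx = 1.459 → 1.46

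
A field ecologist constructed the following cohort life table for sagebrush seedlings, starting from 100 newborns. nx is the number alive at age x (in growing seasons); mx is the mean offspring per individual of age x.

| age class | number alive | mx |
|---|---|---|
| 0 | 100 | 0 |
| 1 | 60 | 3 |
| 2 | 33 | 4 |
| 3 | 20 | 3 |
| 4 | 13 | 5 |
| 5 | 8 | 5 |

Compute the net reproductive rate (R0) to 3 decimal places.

4.770

lx = nx/n0 = nx/100: 1, 0.6, 0.33, 0.2, 0.13, 0.08
lx·mx by age: 0, 1.8, 1.32, 0.6, 0.65, 0.4
R0 = Σ lx·mx = 4.77 → 4.770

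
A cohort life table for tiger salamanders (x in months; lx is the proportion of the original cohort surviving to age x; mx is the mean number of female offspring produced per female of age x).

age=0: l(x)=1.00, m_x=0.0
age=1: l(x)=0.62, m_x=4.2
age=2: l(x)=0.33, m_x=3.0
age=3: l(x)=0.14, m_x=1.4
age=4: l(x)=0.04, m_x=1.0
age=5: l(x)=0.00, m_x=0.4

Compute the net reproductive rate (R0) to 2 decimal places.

3.83

lx·mx by age: 0, 2.604, 0.99, 0.196, 0.04, 0
R0 = Σ lx·mx = 3.83 → 3.83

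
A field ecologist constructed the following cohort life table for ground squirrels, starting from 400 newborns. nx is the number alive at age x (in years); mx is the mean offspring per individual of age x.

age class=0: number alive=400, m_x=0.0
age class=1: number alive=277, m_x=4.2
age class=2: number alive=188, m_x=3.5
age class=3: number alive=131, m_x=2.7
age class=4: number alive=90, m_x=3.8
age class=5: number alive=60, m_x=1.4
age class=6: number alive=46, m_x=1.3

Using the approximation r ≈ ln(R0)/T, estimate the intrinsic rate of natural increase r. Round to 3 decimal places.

lx = nx/n0 = nx/400: 1, 0.6925, 0.47, 0.3275, 0.225, 0.15, 0.115
R0 = Σ lx·mx = 0 + 2.9085 + 1.645 + 0.88425 + 0.855 + 0.21 + 0.1495 = 6.65225
Σ x·lx·mx = 14.21825; T = 14.21825/6.65225 = 2.13736…
r ≈ ln(R0)/T = ln(6.65225)/2.13736… = 0.88659… → 0.887

0.887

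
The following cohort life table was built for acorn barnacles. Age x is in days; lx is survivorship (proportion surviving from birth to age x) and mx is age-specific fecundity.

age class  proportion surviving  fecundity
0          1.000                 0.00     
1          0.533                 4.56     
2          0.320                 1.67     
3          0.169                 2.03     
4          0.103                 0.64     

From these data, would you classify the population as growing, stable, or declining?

R0 = Σ lx·mx = 0 + 2.43048 + 0.5344 + 0.34307 + 0.06592 = 3.37387
R0 > 1, so the population is growing.

growing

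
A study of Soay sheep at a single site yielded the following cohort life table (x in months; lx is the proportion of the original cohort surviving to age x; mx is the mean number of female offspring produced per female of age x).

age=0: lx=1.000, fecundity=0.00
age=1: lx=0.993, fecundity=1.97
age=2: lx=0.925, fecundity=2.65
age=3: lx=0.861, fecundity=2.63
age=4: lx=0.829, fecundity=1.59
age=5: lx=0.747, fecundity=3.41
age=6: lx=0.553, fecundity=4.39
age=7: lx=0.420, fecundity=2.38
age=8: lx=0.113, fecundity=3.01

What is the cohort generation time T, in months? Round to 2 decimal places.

3.91

lx·mx: 0, 1.95621, 2.45125, 2.26443, 1.31811, 2.54727, 2.42767, 0.9996, 0.34013 → R0 = 14.30467
x·lx·mx: 0, 1.95621, 4.9025, 6.79329, 5.27244, 12.73635, 14.56602, 6.9972, 2.72104 → Σ = 55.94505
T = 55.94505 / 14.30467 = 3.910964… → 3.91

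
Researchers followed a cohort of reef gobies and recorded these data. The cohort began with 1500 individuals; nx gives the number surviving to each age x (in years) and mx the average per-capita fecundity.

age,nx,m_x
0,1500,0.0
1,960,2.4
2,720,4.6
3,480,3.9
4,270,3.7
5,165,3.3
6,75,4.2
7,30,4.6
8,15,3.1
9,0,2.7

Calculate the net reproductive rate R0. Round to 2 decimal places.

lx = nx/n0 = nx/1500: 1, 0.64, 0.48, 0.32, 0.18, 0.11, 0.05, 0.02, 0.01, 0
lx·mx by age: 0, 1.536, 2.208, 1.248, 0.666, 0.363, 0.21, 0.092, 0.031, 0
R0 = Σ lx·mx = 6.354 → 6.35

6.35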